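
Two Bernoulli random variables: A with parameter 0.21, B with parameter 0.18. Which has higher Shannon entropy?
A

For binary distributions, entropy is maximized at p=0.5 and decreases as p moves toward 0 or 1.

H(A) = H(0.21) = 0.7415 bits
H(B) = H(0.18) = 0.6801 bits

Distribution A (p=0.21) is closer to uniform (p=0.5), so it has higher entropy.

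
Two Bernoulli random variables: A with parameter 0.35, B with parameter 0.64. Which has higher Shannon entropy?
B

For binary distributions, entropy is maximized at p=0.5 and decreases as p moves toward 0 or 1.

H(A) = H(0.35) = 0.9341 bits
H(B) = H(0.64) = 0.9427 bits

Distribution B (p=0.64) is closer to uniform (p=0.5), so it has higher entropy.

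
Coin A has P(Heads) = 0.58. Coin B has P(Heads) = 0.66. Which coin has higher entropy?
A

For binary distributions, entropy is maximized at p=0.5 and decreases as p moves toward 0 or 1.

H(A) = H(0.58) = 0.9815 bits
H(B) = H(0.66) = 0.9248 bits

Distribution A (p=0.58) is closer to uniform (p=0.5), so it has higher entropy.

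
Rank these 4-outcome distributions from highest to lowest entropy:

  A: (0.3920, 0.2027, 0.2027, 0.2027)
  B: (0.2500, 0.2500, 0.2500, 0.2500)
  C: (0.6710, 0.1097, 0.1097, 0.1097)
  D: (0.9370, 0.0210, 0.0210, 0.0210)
B > A > C > D

Key insight: Entropy is maximized by uniform distributions and minimized by concentrated distributions.

Entropies:
  H(A) = 1.9297 bits
  H(B) = 2.0000 bits
  H(C) = 1.4354 bits
  H(D) = 0.4391 bits

Ranking: B > A > C > D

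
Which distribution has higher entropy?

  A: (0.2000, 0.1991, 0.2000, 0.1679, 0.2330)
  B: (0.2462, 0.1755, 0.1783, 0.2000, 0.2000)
A

Both distributions are close to uniform, making this a harder comparison.

H(A) = 2.3143 bits
H(B) = 2.3107 bits

The distribution closer to uniform has higher entropy.
Answer: A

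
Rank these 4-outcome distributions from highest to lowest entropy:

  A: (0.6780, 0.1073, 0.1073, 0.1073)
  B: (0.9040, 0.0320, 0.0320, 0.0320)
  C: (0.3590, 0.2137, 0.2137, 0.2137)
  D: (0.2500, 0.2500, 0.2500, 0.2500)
D > C > A > B

Key insight: Entropy is maximized by uniform distributions and minimized by concentrated distributions.

Entropies:
  H(A) = 1.4169 bits
  H(B) = 0.6083 bits
  H(C) = 1.9578 bits
  H(D) = 2.0000 bits

Ranking: D > C > A > B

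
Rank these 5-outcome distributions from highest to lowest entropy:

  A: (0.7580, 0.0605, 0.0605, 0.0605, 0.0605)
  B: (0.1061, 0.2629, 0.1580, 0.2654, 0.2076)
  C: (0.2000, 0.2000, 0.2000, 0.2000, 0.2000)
C > B > A

Key insight: Entropy is maximized by uniform distributions and minimized by concentrated distributions.

- Uniform distributions have maximum entropy log₂(5) = 2.3219 bits
- The more "peaked" or concentrated a distribution, the lower its entropy

Entropies:
  H(A) = 1.2824 bits
  H(B) = 2.2495 bits
  H(C) = 2.3219 bits

Ranking: C > B > A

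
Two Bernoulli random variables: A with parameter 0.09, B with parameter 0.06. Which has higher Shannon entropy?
A

For binary distributions, entropy is maximized at p=0.5 and decreases as p moves toward 0 or 1.

H(A) = H(0.09) = 0.4365 bits
H(B) = H(0.06) = 0.3274 bits

Distribution A (p=0.09) is closer to uniform (p=0.5), so it has higher entropy.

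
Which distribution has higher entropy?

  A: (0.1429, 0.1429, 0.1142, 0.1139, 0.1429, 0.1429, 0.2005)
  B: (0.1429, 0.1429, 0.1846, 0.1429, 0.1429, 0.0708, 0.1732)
A

Both distributions are close to uniform, making this a harder comparison.

H(A) = 2.7835 bits
H(B) = 2.7627 bits

The distribution closer to uniform has higher entropy.
Answer: A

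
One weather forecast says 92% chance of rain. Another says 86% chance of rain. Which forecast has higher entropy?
86% forecast

Treat each forecast as a Bernoulli distribution. Binary entropy is maximized at p=0.5 and falls off symmetrically toward 0 or 1. The 86% forecast is closer to 50%, so it is more uncertain. H(92%) ≈ 0.402 bits, H(86%) ≈ 0.584 bits.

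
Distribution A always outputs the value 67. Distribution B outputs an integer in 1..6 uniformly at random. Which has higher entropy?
B

A is deterministic, so H(A) = 0. B is uniform over 6 outcomes, so H(B) = log₂(6) = 2.585 bits. Any distribution with genuine randomness has higher entropy than a deterministic one.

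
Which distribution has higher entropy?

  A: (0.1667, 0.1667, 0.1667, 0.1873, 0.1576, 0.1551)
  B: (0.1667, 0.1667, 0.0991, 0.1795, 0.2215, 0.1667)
A

Both distributions are close to uniform, making this a harder comparison.

H(A) = 2.5822 bits
H(B) = 2.5493 bits

The distribution closer to uniform has higher entropy.
Answer: A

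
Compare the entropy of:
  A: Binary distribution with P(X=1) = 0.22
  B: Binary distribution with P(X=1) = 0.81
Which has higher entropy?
A

For binary distributions, entropy is maximized at p=0.5 and decreases as p moves toward 0 or 1.

H(A) = H(0.22) = 0.7602 bits
H(B) = H(0.81) = 0.7015 bits

Distribution A (p=0.22) is closer to uniform (p=0.5), so it has higher entropy.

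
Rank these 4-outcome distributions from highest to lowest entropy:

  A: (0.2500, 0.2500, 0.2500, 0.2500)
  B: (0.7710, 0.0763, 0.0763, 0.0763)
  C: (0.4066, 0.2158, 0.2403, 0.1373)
A > C > B

Key insight: Entropy is maximized by uniform distributions and minimized by concentrated distributions.

- Uniform distributions have maximum entropy log₂(4) = 2.0000 bits
- The more "peaked" or concentrated a distribution, the lower its entropy

Entropies:
  H(A) = 2.0000 bits
  H(B) = 1.1392 bits
  H(C) = 1.8930 bits

Ranking: A > C > B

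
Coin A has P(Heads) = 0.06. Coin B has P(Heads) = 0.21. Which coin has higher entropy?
B

For binary distributions, entropy is maximized at p=0.5 and decreases as p moves toward 0 or 1.

H(A) = H(0.06) = 0.3274 bits
H(B) = H(0.21) = 0.7415 bits

Distribution B (p=0.21) is closer to uniform (p=0.5), so it has higher entropy.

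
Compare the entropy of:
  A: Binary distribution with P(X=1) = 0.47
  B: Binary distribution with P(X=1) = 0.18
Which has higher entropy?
A

For binary distributions, entropy is maximized at p=0.5 and decreases as p moves toward 0 or 1.

H(A) = H(0.47) = 0.9974 bits
H(B) = H(0.18) = 0.6801 bits

Distribution A (p=0.47) is closer to uniform (p=0.5), so it has higher entropy.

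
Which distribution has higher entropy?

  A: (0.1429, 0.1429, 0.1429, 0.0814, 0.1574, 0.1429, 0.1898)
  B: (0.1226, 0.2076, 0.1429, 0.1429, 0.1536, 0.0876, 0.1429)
A

Both distributions are close to uniform, making this a harder comparison.

H(A) = 2.7736 bits
H(B) = 2.7682 bits

The distribution closer to uniform has higher entropy.
Answer: A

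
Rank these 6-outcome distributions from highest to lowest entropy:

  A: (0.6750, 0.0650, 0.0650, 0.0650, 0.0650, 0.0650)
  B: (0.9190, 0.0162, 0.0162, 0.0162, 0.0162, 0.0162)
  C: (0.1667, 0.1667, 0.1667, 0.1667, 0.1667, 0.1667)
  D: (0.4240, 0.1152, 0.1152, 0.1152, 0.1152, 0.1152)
C > D > A > B

Key insight: Entropy is maximized by uniform distributions and minimized by concentrated distributions.

Entropies:
  H(A) = 1.6644 bits
  H(B) = 0.5938 bits
  H(C) = 2.5850 bits
  H(D) = 2.3207 bits

Ranking: C > D > A > B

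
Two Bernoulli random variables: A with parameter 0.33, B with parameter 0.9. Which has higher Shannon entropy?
A

For binary distributions, entropy is maximized at p=0.5 and decreases as p moves toward 0 or 1.

H(A) = H(0.33) = 0.9149 bits
H(B) = H(0.9) = 0.4690 bits

Distribution A (p=0.33) is closer to uniform (p=0.5), so it has higher entropy.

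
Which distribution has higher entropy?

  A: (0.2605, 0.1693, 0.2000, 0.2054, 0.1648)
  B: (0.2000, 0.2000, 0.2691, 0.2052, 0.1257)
A

Both distributions are close to uniform, making this a harder comparison.

H(A) = 2.3014 bits
H(B) = 2.2834 bits

The distribution closer to uniform has higher entropy.
Answer: A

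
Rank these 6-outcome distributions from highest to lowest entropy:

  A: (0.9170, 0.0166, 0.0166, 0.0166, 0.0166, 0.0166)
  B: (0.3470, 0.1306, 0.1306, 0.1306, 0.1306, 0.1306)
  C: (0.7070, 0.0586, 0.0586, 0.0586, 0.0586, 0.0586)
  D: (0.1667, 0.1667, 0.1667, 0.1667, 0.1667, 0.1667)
D > B > C > A

Key insight: Entropy is maximized by uniform distributions and minimized by concentrated distributions.

Entropies:
  H(A) = 0.6054 bits
  H(B) = 2.4476 bits
  H(C) = 1.5529 bits
  H(D) = 2.5850 bits

Ranking: D > B > C > A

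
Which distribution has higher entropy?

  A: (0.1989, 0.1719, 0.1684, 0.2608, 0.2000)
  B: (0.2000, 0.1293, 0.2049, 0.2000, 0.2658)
A

Both distributions are close to uniform, making this a harder comparison.

H(A) = 2.3030 bits
H(B) = 2.2871 bits

The distribution closer to uniform has higher entropy.
Answer: A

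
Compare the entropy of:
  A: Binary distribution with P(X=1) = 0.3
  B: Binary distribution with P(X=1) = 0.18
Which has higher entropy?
A

For binary distributions, entropy is maximized at p=0.5 and decreases as p moves toward 0 or 1.

H(A) = H(0.3) = 0.8813 bits
H(B) = H(0.18) = 0.6801 bits

Distribution A (p=0.3) is closer to uniform (p=0.5), so it has higher entropy.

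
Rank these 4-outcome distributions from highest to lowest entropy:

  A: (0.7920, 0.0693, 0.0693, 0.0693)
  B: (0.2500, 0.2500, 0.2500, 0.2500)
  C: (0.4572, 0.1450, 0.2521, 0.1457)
B > C > A

Key insight: Entropy is maximized by uniform distributions and minimized by concentrated distributions.

- Uniform distributions have maximum entropy log₂(4) = 2.0000 bits
- The more "peaked" or concentrated a distribution, the lower its entropy

Entropies:
  H(A) = 1.0673 bits
  H(B) = 2.0000 bits
  H(C) = 1.8262 bits

Ranking: B > C > A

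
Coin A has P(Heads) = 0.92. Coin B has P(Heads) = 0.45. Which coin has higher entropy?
B

For binary distributions, entropy is maximized at p=0.5 and decreases as p moves toward 0 or 1.

H(A) = H(0.92) = 0.4022 bits
H(B) = H(0.45) = 0.9928 bits

Distribution B (p=0.45) is closer to uniform (p=0.5), so it has higher entropy.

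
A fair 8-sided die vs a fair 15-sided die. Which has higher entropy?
15-sided die

Both are uniform distributions; for uniform over n outcomes, H = log₂(n). H(8-sided) = log₂(8) = 3.000 bits and H(15-sided) = log₂(15) = 3.907 bits. More outcomes in a uniform distribution means higher entropy.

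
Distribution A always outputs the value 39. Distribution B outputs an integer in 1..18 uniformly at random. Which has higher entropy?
B

A is deterministic, so H(A) = 0. B is uniform over 18 outcomes, so H(B) = log₂(18) = 4.170 bits. Any distribution with genuine randomness has higher entropy than a deterministic one.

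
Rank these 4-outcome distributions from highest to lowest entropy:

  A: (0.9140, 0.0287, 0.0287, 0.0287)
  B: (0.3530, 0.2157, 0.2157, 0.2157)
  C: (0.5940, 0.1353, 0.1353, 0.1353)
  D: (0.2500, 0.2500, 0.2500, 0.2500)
D > B > C > A

Key insight: Entropy is maximized by uniform distributions and minimized by concentrated distributions.

Entropies:
  H(A) = 0.5593 bits
  H(B) = 1.9622 bits
  H(C) = 1.6178 bits
  H(D) = 2.0000 bits

Ranking: D > B > C > A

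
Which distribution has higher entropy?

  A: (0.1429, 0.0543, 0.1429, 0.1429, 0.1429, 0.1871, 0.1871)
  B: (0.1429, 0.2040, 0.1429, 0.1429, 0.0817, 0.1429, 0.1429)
B

Both distributions are close to uniform, making this a harder comparison.

H(A) = 2.7374 bits
H(B) = 2.7683 bits

The distribution closer to uniform has higher entropy.
Answer: B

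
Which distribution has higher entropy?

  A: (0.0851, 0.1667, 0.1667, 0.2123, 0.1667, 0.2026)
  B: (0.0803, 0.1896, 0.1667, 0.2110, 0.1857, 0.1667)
A

Both distributions are close to uniform, making this a harder comparison.

H(A) = 2.5363 bits
H(B) = 2.5335 bits

The distribution closer to uniform has higher entropy.
Answer: A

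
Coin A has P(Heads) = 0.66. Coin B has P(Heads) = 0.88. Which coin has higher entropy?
A

For binary distributions, entropy is maximized at p=0.5 and decreases as p moves toward 0 or 1.

H(A) = H(0.66) = 0.9248 bits
H(B) = H(0.88) = 0.5294 bits

Distribution A (p=0.66) is closer to uniform (p=0.5), so it has higher entropy.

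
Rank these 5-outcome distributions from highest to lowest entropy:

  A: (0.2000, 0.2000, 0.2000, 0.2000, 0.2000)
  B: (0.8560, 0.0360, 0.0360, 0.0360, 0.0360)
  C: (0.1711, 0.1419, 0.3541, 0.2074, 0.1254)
A > C > B

Key insight: Entropy is maximized by uniform distributions and minimized by concentrated distributions.

- Uniform distributions have maximum entropy log₂(5) = 2.3219 bits
- The more "peaked" or concentrated a distribution, the lower its entropy

Entropies:
  H(A) = 2.3219 bits
  H(B) = 0.8826 bits
  H(C) = 2.2123 bits

Ranking: A > C > B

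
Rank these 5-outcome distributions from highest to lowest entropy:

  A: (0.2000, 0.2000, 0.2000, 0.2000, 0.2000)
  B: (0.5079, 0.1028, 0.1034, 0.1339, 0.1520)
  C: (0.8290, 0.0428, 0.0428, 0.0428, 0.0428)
A > B > C

Key insight: Entropy is maximized by uniform distributions and minimized by concentrated distributions.

- Uniform distributions have maximum entropy log₂(5) = 2.3219 bits
- The more "peaked" or concentrated a distribution, the lower its entropy

Entropies:
  H(A) = 2.3219 bits
  H(B) = 1.9738 bits
  H(C) = 1.0020 bits

Ranking: A > B > C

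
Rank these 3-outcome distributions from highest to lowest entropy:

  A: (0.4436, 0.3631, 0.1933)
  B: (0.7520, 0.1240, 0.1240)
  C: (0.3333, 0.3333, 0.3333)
C > A > B

Key insight: Entropy is maximized by uniform distributions and minimized by concentrated distributions.

- Uniform distributions have maximum entropy log₂(3) = 1.5850 bits
- The more "peaked" or concentrated a distribution, the lower its entropy

Entropies:
  H(A) = 1.5092 bits
  H(B) = 1.0561 bits
  H(C) = 1.5850 bits

Ranking: C > A > B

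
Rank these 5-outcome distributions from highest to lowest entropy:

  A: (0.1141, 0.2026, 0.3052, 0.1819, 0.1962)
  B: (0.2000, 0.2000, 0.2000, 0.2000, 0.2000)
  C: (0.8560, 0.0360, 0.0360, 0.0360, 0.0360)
B > A > C

Key insight: Entropy is maximized by uniform distributions and minimized by concentrated distributions.

- Uniform distributions have maximum entropy log₂(5) = 2.3219 bits
- The more "peaked" or concentrated a distribution, the lower its entropy

Entropies:
  H(A) = 2.2548 bits
  H(B) = 2.3219 bits
  H(C) = 0.8826 bits

Ranking: B > A > C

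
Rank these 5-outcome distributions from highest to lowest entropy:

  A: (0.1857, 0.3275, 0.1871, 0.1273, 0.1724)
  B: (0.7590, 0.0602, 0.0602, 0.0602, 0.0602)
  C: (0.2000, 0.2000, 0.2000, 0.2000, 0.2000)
C > A > B

Key insight: Entropy is maximized by uniform distributions and minimized by concentrated distributions.

- Uniform distributions have maximum entropy log₂(5) = 2.3219 bits
- The more "peaked" or concentrated a distribution, the lower its entropy

Entropies:
  H(A) = 2.2467 bits
  H(B) = 1.2787 bits
  H(C) = 2.3219 bits

Ranking: C > A > B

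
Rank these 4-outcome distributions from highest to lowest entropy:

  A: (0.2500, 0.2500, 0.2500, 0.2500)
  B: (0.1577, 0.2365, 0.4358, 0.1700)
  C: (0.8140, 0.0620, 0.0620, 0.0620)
A > B > C

Key insight: Entropy is maximized by uniform distributions and minimized by concentrated distributions.

- Uniform distributions have maximum entropy log₂(4) = 2.0000 bits
- The more "peaked" or concentrated a distribution, the lower its entropy

Entropies:
  H(A) = 2.0000 bits
  H(B) = 1.8689 bits
  H(C) = 0.9878 bits

Ranking: A > B > C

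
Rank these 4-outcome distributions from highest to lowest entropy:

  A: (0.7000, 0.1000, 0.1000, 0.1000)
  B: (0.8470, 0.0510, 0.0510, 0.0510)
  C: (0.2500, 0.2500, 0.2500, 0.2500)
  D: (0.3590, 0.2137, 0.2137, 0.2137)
C > D > A > B

Key insight: Entropy is maximized by uniform distributions and minimized by concentrated distributions.

Entropies:
  H(A) = 1.3568 bits
  H(B) = 0.8598 bits
  H(C) = 2.0000 bits
  H(D) = 1.9578 bits

Ranking: C > D > A > B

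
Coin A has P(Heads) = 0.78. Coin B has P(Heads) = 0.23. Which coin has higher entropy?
B

For binary distributions, entropy is maximized at p=0.5 and decreases as p moves toward 0 or 1.

H(A) = H(0.78) = 0.7602 bits
H(B) = H(0.23) = 0.7780 bits

Distribution B (p=0.23) is closer to uniform (p=0.5), so it has higher entropy.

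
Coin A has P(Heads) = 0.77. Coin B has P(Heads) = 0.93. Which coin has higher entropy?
A

For binary distributions, entropy is maximized at p=0.5 and decreases as p moves toward 0 or 1.

H(A) = H(0.77) = 0.7780 bits
H(B) = H(0.93) = 0.3659 bits

Distribution A (p=0.77) is closer to uniform (p=0.5), so it has higher entropy.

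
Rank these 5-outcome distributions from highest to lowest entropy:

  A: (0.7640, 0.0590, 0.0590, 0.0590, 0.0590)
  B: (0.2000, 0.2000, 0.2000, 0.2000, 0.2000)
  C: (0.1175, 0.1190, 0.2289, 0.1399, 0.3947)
B > C > A

Key insight: Entropy is maximized by uniform distributions and minimized by concentrated distributions.

- Uniform distributions have maximum entropy log₂(5) = 2.3219 bits
- The more "peaked" or concentrated a distribution, the lower its entropy

Entropies:
  H(A) = 1.2603 bits
  H(B) = 2.3219 bits
  H(C) = 2.1417 bits

Ranking: B > C > A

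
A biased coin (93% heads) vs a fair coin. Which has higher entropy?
Fair coin

The fair coin is uniform (p=0.5), maximizing binary entropy at 1 bit. The biased coin has H(0.93) ≈ 0.366 bits — its outcome is more predictable, so its entropy is lower.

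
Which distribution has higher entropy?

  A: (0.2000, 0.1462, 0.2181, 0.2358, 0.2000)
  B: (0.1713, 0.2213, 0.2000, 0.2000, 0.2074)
B

Both distributions are close to uniform, making this a harder comparison.

H(A) = 2.3049 bits
H(B) = 2.3170 bits

The distribution closer to uniform has higher entropy.
Answer: B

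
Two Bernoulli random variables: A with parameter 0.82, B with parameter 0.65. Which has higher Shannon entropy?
B

For binary distributions, entropy is maximized at p=0.5 and decreases as p moves toward 0 or 1.

H(A) = H(0.82) = 0.6801 bits
H(B) = H(0.65) = 0.9341 bits

Distribution B (p=0.65) is closer to uniform (p=0.5), so it has higher entropy.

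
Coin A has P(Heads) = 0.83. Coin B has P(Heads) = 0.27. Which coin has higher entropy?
B

For binary distributions, entropy is maximized at p=0.5 and decreases as p moves toward 0 or 1.

H(A) = H(0.83) = 0.6577 bits
H(B) = H(0.27) = 0.8415 bits

Distribution B (p=0.27) is closer to uniform (p=0.5), so it has higher entropy.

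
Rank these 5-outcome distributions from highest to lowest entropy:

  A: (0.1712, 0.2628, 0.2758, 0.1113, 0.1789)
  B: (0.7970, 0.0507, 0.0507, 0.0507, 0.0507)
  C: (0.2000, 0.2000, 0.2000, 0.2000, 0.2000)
C > A > B

Key insight: Entropy is maximized by uniform distributions and minimized by concentrated distributions.

- Uniform distributions have maximum entropy log₂(5) = 2.3219 bits
- The more "peaked" or concentrated a distribution, the lower its entropy

Entropies:
  H(A) = 2.2518 bits
  H(B) = 1.1339 bits
  H(C) = 2.3219 bits

Ranking: C > A > B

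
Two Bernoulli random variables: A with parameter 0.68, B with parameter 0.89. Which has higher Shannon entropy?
A

For binary distributions, entropy is maximized at p=0.5 and decreases as p moves toward 0 or 1.

H(A) = H(0.68) = 0.9044 bits
H(B) = H(0.89) = 0.4999 bits

Distribution A (p=0.68) is closer to uniform (p=0.5), so it has higher entropy.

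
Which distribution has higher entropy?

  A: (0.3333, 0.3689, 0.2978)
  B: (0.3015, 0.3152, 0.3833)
A

Both distributions are close to uniform, making this a harder comparison.

H(A) = 1.5795 bits
H(B) = 1.5768 bits

The distribution closer to uniform has higher entropy.
Answer: A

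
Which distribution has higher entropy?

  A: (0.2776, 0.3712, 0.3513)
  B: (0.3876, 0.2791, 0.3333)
A

Both distributions are close to uniform, making this a harder comparison.

H(A) = 1.5741 bits
H(B) = 1.5722 bits

The distribution closer to uniform has higher entropy.
Answer: A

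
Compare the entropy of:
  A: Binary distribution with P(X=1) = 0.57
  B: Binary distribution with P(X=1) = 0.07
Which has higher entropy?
A

For binary distributions, entropy is maximized at p=0.5 and decreases as p moves toward 0 or 1.

H(A) = H(0.57) = 0.9858 bits
H(B) = H(0.07) = 0.3659 bits

Distribution A (p=0.57) is closer to uniform (p=0.5), so it has higher entropy.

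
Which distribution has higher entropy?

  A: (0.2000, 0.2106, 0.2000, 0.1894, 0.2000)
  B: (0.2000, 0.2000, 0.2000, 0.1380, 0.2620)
A

Both distributions are close to uniform, making this a harder comparison.

H(A) = 2.3211 bits
H(B) = 2.2938 bits

The distribution closer to uniform has higher entropy.
Answer: A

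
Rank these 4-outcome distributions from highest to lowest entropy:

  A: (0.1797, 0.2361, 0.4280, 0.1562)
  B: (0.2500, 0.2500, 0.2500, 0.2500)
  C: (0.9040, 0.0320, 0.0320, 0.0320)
B > A > C

Key insight: Entropy is maximized by uniform distributions and minimized by concentrated distributions.

- Uniform distributions have maximum entropy log₂(4) = 2.0000 bits
- The more "peaked" or concentrated a distribution, the lower its entropy

Entropies:
  H(A) = 1.8791 bits
  H(B) = 2.0000 bits
  H(C) = 0.6083 bits

Ranking: B > A > C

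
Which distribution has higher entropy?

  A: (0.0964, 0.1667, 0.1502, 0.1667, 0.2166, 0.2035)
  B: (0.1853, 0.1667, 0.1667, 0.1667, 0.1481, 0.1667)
B

Both distributions are close to uniform, making this a harder comparison.

H(A) = 2.5432 bits
H(B) = 2.5820 bits

The distribution closer to uniform has higher entropy.
Answer: B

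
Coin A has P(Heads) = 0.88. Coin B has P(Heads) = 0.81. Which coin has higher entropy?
B

For binary distributions, entropy is maximized at p=0.5 and decreases as p moves toward 0 or 1.

H(A) = H(0.88) = 0.5294 bits
H(B) = H(0.81) = 0.7015 bits

Distribution B (p=0.81) is closer to uniform (p=0.5), so it has higher entropy.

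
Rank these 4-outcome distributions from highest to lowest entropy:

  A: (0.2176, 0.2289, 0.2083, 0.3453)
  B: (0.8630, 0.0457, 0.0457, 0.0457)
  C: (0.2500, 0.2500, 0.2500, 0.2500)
C > A > B

Key insight: Entropy is maximized by uniform distributions and minimized by concentrated distributions.

- Uniform distributions have maximum entropy log₂(4) = 2.0000 bits
- The more "peaked" or concentrated a distribution, the lower its entropy

Entropies:
  H(A) = 1.9668 bits
  H(B) = 0.7935 bits
  H(C) = 2.0000 bits

Ranking: C > A > B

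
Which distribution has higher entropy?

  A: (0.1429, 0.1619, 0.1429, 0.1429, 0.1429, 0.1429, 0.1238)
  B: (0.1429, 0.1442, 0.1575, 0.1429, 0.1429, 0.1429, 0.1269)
B

Both distributions are close to uniform, making this a harder comparison.

H(A) = 2.8037 bits
H(B) = 2.8049 bits

The distribution closer to uniform has higher entropy.
Answer: B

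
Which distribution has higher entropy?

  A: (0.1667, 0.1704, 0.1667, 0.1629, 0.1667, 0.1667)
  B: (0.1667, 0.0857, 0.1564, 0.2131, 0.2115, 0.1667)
A

Both distributions are close to uniform, making this a harder comparison.

H(A) = 2.5848 bits
H(B) = 2.5334 bits

The distribution closer to uniform has higher entropy.
Answer: A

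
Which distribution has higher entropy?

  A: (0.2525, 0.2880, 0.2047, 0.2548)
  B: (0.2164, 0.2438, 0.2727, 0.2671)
B

Both distributions are close to uniform, making this a harder comparison.

H(A) = 1.9896 bits
H(B) = 1.9942 bits

The distribution closer to uniform has higher entropy.
Answer: B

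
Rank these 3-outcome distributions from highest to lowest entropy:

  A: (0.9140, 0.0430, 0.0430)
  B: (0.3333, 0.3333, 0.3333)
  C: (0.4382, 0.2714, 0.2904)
B > C > A

Key insight: Entropy is maximized by uniform distributions and minimized by concentrated distributions.

- Uniform distributions have maximum entropy log₂(3) = 1.5850 bits
- The more "peaked" or concentrated a distribution, the lower its entropy

Entropies:
  H(A) = 0.5090 bits
  H(B) = 1.5850 bits
  H(C) = 1.5503 bits

Ranking: B > C > A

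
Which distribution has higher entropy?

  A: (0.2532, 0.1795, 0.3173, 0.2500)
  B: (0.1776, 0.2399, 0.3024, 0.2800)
B

Both distributions are close to uniform, making this a harder comparison.

H(A) = 1.9720 bits
H(B) = 1.9730 bits

The distribution closer to uniform has higher entropy.
Answer: B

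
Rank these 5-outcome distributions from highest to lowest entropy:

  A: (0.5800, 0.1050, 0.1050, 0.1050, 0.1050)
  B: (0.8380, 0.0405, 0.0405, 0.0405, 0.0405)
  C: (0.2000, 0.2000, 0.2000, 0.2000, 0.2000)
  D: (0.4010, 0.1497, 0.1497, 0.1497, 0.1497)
C > D > A > B

Key insight: Entropy is maximized by uniform distributions and minimized by concentrated distributions.

Entropies:
  H(A) = 1.8215 bits
  H(B) = 0.9631 bits
  H(C) = 2.3219 bits
  H(D) = 2.1695 bits

Ranking: C > D > A > B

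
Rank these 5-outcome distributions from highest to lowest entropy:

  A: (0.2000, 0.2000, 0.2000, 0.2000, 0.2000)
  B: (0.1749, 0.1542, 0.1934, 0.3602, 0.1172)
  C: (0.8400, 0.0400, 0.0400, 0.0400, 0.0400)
A > B > C

Key insight: Entropy is maximized by uniform distributions and minimized by concentrated distributions.

- Uniform distributions have maximum entropy log₂(5) = 2.3219 bits
- The more "peaked" or concentrated a distribution, the lower its entropy

Entropies:
  H(A) = 2.3219 bits
  H(B) = 2.2075 bits
  H(C) = 0.9543 bits

Ranking: A > B > C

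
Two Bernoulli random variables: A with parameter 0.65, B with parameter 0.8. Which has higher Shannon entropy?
A

For binary distributions, entropy is maximized at p=0.5 and decreases as p moves toward 0 or 1.

H(A) = H(0.65) = 0.9341 bits
H(B) = H(0.8) = 0.7219 bits

Distribution A (p=0.65) is closer to uniform (p=0.5), so it has higher entropy.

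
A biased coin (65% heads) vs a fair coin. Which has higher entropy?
Fair coin

The fair coin is uniform (p=0.5), maximizing binary entropy at 1 bit. The biased coin has H(0.65) ≈ 0.934 bits — its outcome is more predictable, so its entropy is lower.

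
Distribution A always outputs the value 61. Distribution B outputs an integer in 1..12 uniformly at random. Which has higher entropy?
B

A is deterministic, so H(A) = 0. B is uniform over 12 outcomes, so H(B) = log₂(12) = 3.585 bits. Any distribution with genuine randomness has higher entropy than a deterministic one.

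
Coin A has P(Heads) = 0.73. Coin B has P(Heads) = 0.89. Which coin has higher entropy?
A

For binary distributions, entropy is maximized at p=0.5 and decreases as p moves toward 0 or 1.

H(A) = H(0.73) = 0.8415 bits
H(B) = H(0.89) = 0.4999 bits

Distribution A (p=0.73) is closer to uniform (p=0.5), so it has higher entropy.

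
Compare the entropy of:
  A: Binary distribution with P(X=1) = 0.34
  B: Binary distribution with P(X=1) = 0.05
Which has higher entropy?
A

For binary distributions, entropy is maximized at p=0.5 and decreases as p moves toward 0 or 1.

H(A) = H(0.34) = 0.9248 bits
H(B) = H(0.05) = 0.2864 bits

Distribution A (p=0.34) is closer to uniform (p=0.5), so it has higher entropy.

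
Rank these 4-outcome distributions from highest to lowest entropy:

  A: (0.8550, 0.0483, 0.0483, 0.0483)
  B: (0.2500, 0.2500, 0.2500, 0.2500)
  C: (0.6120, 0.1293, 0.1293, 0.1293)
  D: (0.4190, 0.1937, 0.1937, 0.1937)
B > D > C > A

Key insight: Entropy is maximized by uniform distributions and minimized by concentrated distributions.

Entropies:
  H(A) = 0.8270 bits
  H(B) = 2.0000 bits
  H(C) = 1.5785 bits
  H(D) = 1.9018 bits

Ranking: B > D > C > A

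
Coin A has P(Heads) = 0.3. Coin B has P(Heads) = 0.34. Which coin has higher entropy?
B

For binary distributions, entropy is maximized at p=0.5 and decreases as p moves toward 0 or 1.

H(A) = H(0.3) = 0.8813 bits
H(B) = H(0.34) = 0.9248 bits

Distribution B (p=0.34) is closer to uniform (p=0.5), so it has higher entropy.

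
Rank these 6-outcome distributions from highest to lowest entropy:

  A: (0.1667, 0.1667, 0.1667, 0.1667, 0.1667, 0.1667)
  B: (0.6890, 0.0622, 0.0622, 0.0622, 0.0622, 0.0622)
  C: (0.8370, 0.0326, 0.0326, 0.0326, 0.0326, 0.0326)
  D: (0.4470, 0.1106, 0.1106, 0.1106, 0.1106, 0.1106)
A > D > B > C

Key insight: Entropy is maximized by uniform distributions and minimized by concentrated distributions.

Entropies:
  H(A) = 2.5850 bits
  H(B) = 1.6164 bits
  H(C) = 1.0199 bits
  H(D) = 2.2759 bits

Ranking: A > D > B > C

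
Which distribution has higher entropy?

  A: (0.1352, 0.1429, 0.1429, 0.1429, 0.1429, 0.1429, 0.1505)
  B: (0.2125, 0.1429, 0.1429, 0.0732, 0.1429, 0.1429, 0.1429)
A

Both distributions are close to uniform, making this a harder comparison.

H(A) = 2.8068 bits
H(B) = 2.7562 bits

The distribution closer to uniform has higher entropy.
Answer: A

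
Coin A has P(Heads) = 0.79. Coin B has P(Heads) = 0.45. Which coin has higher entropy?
B

For binary distributions, entropy is maximized at p=0.5 and decreases as p moves toward 0 or 1.

H(A) = H(0.79) = 0.7415 bits
H(B) = H(0.45) = 0.9928 bits

Distribution B (p=0.45) is closer to uniform (p=0.5), so it has higher entropy.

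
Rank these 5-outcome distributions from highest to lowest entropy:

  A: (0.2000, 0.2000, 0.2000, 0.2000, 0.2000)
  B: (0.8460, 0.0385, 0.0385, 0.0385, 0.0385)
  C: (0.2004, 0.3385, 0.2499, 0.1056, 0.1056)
A > C > B

Key insight: Entropy is maximized by uniform distributions and minimized by concentrated distributions.

- Uniform distributions have maximum entropy log₂(5) = 2.3219 bits
- The more "peaked" or concentrated a distribution, the lower its entropy

Entropies:
  H(A) = 2.3219 bits
  H(B) = 0.9278 bits
  H(C) = 2.1787 bits

Ranking: A > C > B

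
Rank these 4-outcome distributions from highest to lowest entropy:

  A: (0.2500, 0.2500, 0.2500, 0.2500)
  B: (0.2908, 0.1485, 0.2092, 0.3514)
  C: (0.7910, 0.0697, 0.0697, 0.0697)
A > B > C

Key insight: Entropy is maximized by uniform distributions and minimized by concentrated distributions.

- Uniform distributions have maximum entropy log₂(4) = 2.0000 bits
- The more "peaked" or concentrated a distribution, the lower its entropy

Entropies:
  H(A) = 2.0000 bits
  H(B) = 1.9292 bits
  H(C) = 1.0708 bits

Ranking: A > B > C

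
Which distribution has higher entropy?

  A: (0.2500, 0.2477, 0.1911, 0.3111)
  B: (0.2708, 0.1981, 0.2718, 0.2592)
B

Both distributions are close to uniform, making this a harder comparison.

H(A) = 1.9791 bits
H(B) = 1.9888 bits

The distribution closer to uniform has higher entropy.
Answer: B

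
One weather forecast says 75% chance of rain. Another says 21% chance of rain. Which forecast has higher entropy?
75% forecast

Treat each forecast as a Bernoulli distribution. Binary entropy is maximized at p=0.5 and falls off symmetrically toward 0 or 1. The 75% forecast is closer to 50%, so it is more uncertain. H(75%) ≈ 0.811 bits, H(21%) ≈ 0.741 bits.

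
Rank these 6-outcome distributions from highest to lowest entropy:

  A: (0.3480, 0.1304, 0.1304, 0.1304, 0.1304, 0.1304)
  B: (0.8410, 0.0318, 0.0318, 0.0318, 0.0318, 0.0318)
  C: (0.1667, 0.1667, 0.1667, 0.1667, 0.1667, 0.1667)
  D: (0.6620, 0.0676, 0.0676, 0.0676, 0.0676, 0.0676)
C > A > D > B

Key insight: Entropy is maximized by uniform distributions and minimized by concentrated distributions.

Entropies:
  H(A) = 2.4462 bits
  H(B) = 1.0011 bits
  H(C) = 2.5850 bits
  H(D) = 1.7077 bits

Ranking: C > A > D > B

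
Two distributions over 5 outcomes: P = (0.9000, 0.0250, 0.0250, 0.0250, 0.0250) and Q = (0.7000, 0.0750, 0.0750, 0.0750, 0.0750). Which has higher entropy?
Q

P is highly concentrated on one outcome (90%), making it nearly deterministic. Q spreads its mass more evenly (max 70%). The more spread-out distribution has higher entropy: H(P) ≈ 0.669 bits, H(Q) ≈ 1.481 bits.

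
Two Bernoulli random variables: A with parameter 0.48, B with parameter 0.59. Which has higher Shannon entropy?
A

For binary distributions, entropy is maximized at p=0.5 and decreases as p moves toward 0 or 1.

H(A) = H(0.48) = 0.9988 bits
H(B) = H(0.59) = 0.9765 bits

Distribution A (p=0.48) is closer to uniform (p=0.5), so it has higher entropy.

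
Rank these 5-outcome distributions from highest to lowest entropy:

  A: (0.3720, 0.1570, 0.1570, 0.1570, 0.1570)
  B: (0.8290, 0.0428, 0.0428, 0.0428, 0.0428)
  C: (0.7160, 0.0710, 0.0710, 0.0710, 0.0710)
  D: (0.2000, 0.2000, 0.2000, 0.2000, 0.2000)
D > A > C > B

Key insight: Entropy is maximized by uniform distributions and minimized by concentrated distributions.

Entropies:
  H(A) = 2.2082 bits
  H(B) = 1.0020 bits
  H(C) = 1.4288 bits
  H(D) = 2.3219 bits

Ranking: D > A > C > B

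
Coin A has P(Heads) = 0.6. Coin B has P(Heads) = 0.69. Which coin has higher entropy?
A

For binary distributions, entropy is maximized at p=0.5 and decreases as p moves toward 0 or 1.

H(A) = H(0.6) = 0.9710 bits
H(B) = H(0.69) = 0.8932 bits

Distribution A (p=0.6) is closer to uniform (p=0.5), so it has higher entropy.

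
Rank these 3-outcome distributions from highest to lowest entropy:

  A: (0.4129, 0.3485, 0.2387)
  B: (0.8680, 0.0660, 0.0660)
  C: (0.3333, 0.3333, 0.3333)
C > A > B

Key insight: Entropy is maximized by uniform distributions and minimized by concentrated distributions.

- Uniform distributions have maximum entropy log₂(3) = 1.5850 bits
- The more "peaked" or concentrated a distribution, the lower its entropy

Entropies:
  H(A) = 1.5502 bits
  H(B) = 0.6949 bits
  H(C) = 1.5850 bits

Ranking: C > A > B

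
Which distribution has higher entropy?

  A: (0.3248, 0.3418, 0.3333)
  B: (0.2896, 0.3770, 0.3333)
A

Both distributions are close to uniform, making this a harder comparison.

H(A) = 1.5847 bits
H(B) = 1.5767 bits

The distribution closer to uniform has higher entropy.
Answer: A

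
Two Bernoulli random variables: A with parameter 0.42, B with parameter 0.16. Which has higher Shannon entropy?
A

For binary distributions, entropy is maximized at p=0.5 and decreases as p moves toward 0 or 1.

H(A) = H(0.42) = 0.9815 bits
H(B) = H(0.16) = 0.6343 bits

Distribution A (p=0.42) is closer to uniform (p=0.5), so it has higher entropy.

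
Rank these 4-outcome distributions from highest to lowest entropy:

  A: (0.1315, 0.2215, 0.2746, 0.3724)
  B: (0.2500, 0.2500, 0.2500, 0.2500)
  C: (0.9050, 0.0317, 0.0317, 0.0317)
B > A > C

Key insight: Entropy is maximized by uniform distributions and minimized by concentrated distributions.

- Uniform distributions have maximum entropy log₂(4) = 2.0000 bits
- The more "peaked" or concentrated a distribution, the lower its entropy

Entropies:
  H(A) = 1.9093 bits
  H(B) = 2.0000 bits
  H(C) = 0.6035 bits

Ranking: B > A > C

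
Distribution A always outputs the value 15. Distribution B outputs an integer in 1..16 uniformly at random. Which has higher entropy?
B

A is deterministic, so H(A) = 0. B is uniform over 16 outcomes, so H(B) = log₂(16) = 4.000 bits. Any distribution with genuine randomness has higher entropy than a deterministic one.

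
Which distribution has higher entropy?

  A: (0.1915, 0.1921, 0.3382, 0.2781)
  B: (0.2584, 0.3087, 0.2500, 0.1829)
B

Both distributions are close to uniform, making this a harder comparison.

H(A) = 1.9564 bits
H(B) = 1.9762 bits

The distribution closer to uniform has higher entropy.
Answer: B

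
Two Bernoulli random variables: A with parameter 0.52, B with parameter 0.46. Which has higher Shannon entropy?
A

For binary distributions, entropy is maximized at p=0.5 and decreases as p moves toward 0 or 1.

H(A) = H(0.52) = 0.9988 bits
H(B) = H(0.46) = 0.9954 bits

Distribution A (p=0.52) is closer to uniform (p=0.5), so it has higher entropy.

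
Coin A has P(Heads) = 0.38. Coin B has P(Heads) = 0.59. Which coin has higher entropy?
B

For binary distributions, entropy is maximized at p=0.5 and decreases as p moves toward 0 or 1.

H(A) = H(0.38) = 0.9580 bits
H(B) = H(0.59) = 0.9765 bits

Distribution B (p=0.59) is closer to uniform (p=0.5), so it has higher entropy.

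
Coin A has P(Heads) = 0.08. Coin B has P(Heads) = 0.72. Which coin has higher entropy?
B

For binary distributions, entropy is maximized at p=0.5 and decreases as p moves toward 0 or 1.

H(A) = H(0.08) = 0.4022 bits
H(B) = H(0.72) = 0.8555 bits

Distribution B (p=0.72) is closer to uniform (p=0.5), so it has higher entropy.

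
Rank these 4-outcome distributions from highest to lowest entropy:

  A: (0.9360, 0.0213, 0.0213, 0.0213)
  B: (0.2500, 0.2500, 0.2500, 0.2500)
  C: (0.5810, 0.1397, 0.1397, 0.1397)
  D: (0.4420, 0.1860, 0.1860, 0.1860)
B > D > C > A

Key insight: Entropy is maximized by uniform distributions and minimized by concentrated distributions.

Entropies:
  H(A) = 0.4446 bits
  H(B) = 2.0000 bits
  H(C) = 1.6451 bits
  H(D) = 1.8747 bits

Ranking: B > D > C > A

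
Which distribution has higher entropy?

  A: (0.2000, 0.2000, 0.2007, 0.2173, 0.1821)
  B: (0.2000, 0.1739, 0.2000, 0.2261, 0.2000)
A

Both distributions are close to uniform, making this a harder comparison.

H(A) = 2.3197 bits
H(B) = 2.3170 bits

The distribution closer to uniform has higher entropy.
Answer: A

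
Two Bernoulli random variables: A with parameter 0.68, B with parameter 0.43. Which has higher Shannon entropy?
B

For binary distributions, entropy is maximized at p=0.5 and decreases as p moves toward 0 or 1.

H(A) = H(0.68) = 0.9044 bits
H(B) = H(0.43) = 0.9858 bits

Distribution B (p=0.43) is closer to uniform (p=0.5), so it has higher entropy.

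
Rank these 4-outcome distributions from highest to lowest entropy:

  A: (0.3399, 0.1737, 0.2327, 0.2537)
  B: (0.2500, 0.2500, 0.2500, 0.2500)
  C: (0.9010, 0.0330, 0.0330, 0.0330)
B > A > C

Key insight: Entropy is maximized by uniform distributions and minimized by concentrated distributions.

- Uniform distributions have maximum entropy log₂(4) = 2.0000 bits
- The more "peaked" or concentrated a distribution, the lower its entropy

Entropies:
  H(A) = 1.9593 bits
  H(B) = 2.0000 bits
  H(C) = 0.6227 bits

Ranking: B > A > C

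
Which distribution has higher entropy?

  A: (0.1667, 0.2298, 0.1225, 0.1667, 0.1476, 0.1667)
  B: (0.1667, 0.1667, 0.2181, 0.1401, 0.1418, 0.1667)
B

Both distributions are close to uniform, making this a harder comparison.

H(A) = 2.5586 bits
H(B) = 2.5685 bits

The distribution closer to uniform has higher entropy.
Answer: B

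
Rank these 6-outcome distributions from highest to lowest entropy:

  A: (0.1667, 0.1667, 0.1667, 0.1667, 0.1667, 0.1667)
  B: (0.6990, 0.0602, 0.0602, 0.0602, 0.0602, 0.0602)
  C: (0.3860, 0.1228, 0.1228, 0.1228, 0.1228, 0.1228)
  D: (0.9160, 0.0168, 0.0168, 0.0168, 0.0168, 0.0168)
A > C > B > D

Key insight: Entropy is maximized by uniform distributions and minimized by concentrated distributions.

Entropies:
  H(A) = 2.5850 bits
  H(B) = 1.5814 bits
  H(C) = 2.3878 bits
  H(D) = 0.6112 bits

Ranking: A > C > B > D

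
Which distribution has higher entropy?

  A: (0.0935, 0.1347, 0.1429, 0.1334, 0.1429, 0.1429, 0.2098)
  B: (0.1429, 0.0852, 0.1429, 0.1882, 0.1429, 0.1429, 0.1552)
B

Both distributions are close to uniform, making this a harder comparison.

H(A) = 2.7728 bits
H(B) = 2.7776 bits

The distribution closer to uniform has higher entropy.
Answer: B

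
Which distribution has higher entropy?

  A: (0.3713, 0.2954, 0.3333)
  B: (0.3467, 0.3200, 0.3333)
B

Both distributions are close to uniform, making this a harder comparison.

H(A) = 1.5787 bits
H(B) = 1.5842 bits

The distribution closer to uniform has higher entropy.
Answer: B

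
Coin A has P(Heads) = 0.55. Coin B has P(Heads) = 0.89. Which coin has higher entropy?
A

For binary distributions, entropy is maximized at p=0.5 and decreases as p moves toward 0 or 1.

H(A) = H(0.55) = 0.9928 bits
H(B) = H(0.89) = 0.4999 bits

Distribution A (p=0.55) is closer to uniform (p=0.5), so it has higher entropy.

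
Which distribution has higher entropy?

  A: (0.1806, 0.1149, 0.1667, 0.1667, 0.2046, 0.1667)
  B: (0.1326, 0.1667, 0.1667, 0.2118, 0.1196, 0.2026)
A

Both distributions are close to uniform, making this a harder comparison.

H(A) = 2.5653 bits
H(B) = 2.5556 bits

The distribution closer to uniform has higher entropy.
Answer: A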